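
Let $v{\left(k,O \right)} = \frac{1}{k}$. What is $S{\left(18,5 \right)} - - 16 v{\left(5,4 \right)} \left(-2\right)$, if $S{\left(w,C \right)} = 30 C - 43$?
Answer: $\frac{503}{5} \approx 100.6$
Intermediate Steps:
$S{\left(w,C \right)} = -43 + 30 C$
$S{\left(18,5 \right)} - - 16 v{\left(5,4 \right)} \left(-2\right) = \left(-43 + 30 \cdot 5\right) - - \frac{16}{5} \left(-2\right) = \left(-43 + 150\right) - \left(-16\right) \frac{1}{5} \left(-2\right) = 107 - \left(- \frac{16}{5}\right) \left(-2\right) = 107 - \frac{32}{5} = \frac{503}{5}$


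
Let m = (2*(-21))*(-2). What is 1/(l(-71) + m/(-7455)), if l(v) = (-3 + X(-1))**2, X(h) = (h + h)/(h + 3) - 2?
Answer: 355/12776 ≈ 0.027786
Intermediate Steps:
X(h) = -2 + 2*h/(3 + h) (X(h) = (2*h)/(3 + h) - 2 = 2*h/(3 + h) - 2 = -2 + 2*h/(3 + h))
l(v) = 36 (l(v) = (-3 - 6/(3 - 1))**2 = (-3 - 6/2)**2 = (-3 - 6*1/2)**2 = (-3 - 3)**2 = (-6)**2 = 36)
m = 84 (m = -42*(-2) = 84)
1/(l(-71) + m/(-7455)) = 1/(36 + 84/(-7455)) = 1/(36 + 84*(-1/7455)) = 1/(36 - 4/355) = 1/(12776/355) = 355/12776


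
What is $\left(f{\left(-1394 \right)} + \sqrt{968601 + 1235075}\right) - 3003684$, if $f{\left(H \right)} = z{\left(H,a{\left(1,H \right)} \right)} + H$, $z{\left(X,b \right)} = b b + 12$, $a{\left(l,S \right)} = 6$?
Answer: $-3005030 + 2 \sqrt{550919} \approx -3.0035 \cdot 10^{6}$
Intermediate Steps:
$z{\left(X,b \right)} = 12 + b^{2}$ ($z{\left(X,b \right)} = b^{2} + 12 = 12 + b^{2}$)
$f{\left(H \right)} = 48 + H$ ($f{\left(H \right)} = \left(12 + 6^{2}\right) + H = \left(12 + 36\right) + H = 48 + H$)
$\left(f{\left(-1394 \right)} + \sqrt{968601 + 1235075}\right) - 3003684 = \left(\left(48 - 1394\right) + \sqrt{968601 + 1235075}\right) - 3003684 = \left(-1346 + \sqrt{2203676}\right) - 3003684 = \left(-1346 + 2 \sqrt{550919}\right) - 3003684 = -3005030 + 2 \sqrt{550919}$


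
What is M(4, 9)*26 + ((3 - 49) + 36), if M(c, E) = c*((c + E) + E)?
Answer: 2278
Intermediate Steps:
M(c, E) = c*(c + 2*E) (M(c, E) = c*((E + c) + E) = c*(c + 2*E))
M(4, 9)*26 + ((3 - 49) + 36) = (4*(4 + 2*9))*26 + ((3 - 49) + 36) = (4*(4 + 18))*26 + (-46 + 36) = (4*22)*26 - 10 = 88*26 - 10 = 2288 - 10 = 2278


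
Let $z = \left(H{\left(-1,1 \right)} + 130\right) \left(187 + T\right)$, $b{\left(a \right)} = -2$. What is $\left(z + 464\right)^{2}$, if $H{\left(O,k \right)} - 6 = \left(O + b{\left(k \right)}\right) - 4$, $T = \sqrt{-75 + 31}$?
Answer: $603788365 + 12686892 i \sqrt{11} \approx 6.0379 \cdot 10^{8} + 4.2078 \cdot 10^{7} i$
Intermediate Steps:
$T = 2 i \sqrt{11}$ ($T = \sqrt{-44} = 2 i \sqrt{11} \approx 6.6332 i$)
$H{\left(O,k \right)} = O$ ($H{\left(O,k \right)} = 6 + \left(\left(O - 2\right) - 4\right) = 6 + \left(\left(-2 + O\right) - 4\right) = 6 + \left(-6 + O\right) = O$)
$z = 24123 + 258 i \sqrt{11}$ ($z = \left(-1 + 130\right) \left(187 + 2 i \sqrt{11}\right) = 129 \left(187 + 2 i \sqrt{11}\right) = 24123 + 258 i \sqrt{11} \approx 24123.0 + 855.69 i$)
$\left(z + 464\right)^{2} = \left(\left(24123 + 258 i \sqrt{11}\right) + 464\right)^{2} = \left(24587 + 258 i \sqrt{11}\right)^{2}$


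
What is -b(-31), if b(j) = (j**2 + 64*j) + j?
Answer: 1054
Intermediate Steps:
b(j) = j**2 + 65*j
-b(-31) = -(-31)*(65 - 31) = -(-31)*34 = -1*(-1054) = 1054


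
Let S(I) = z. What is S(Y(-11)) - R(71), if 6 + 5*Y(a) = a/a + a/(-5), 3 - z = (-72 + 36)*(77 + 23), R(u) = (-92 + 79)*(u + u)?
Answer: 5449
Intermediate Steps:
R(u) = -26*u
z = 3603 (z = 3 - (-72 + 36)*(77 + 23) = 3 - (-36)*100 = 3 - 1*(-3600) = 3 + 3600 = 3603)
Y(a) = -1 - a/25 (Y(a) = -6/5 + (a/a + a/(-5))/5 = -6/5 + (1 + a*(-⅕))/5 = -6/5 + (1 - a/5)/5 = -6/5 + (⅕ - a/25) = -1 - a/25)
S(I) = 3603
S(Y(-11)) - R(71) = 3603 - (-26)*71 = 3603 - 1*(-1846) = 3603 + 1846 = 5449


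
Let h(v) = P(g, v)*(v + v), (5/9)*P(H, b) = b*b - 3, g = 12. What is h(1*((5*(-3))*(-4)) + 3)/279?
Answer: 499716/155 ≈ 3224.0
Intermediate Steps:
P(H, b) = -27/5 + 9*b²/5 (P(H, b) = 9*(b*b - 3)/5 = 9*(b² - 3)/5 = 9*(-3 + b²)/5 = -27/5 + 9*b²/5)
h(v) = 2*v*(-27/5 + 9*v²/5) (h(v) = (-27/5 + 9*v²/5)*(v + v) = (-27/5 + 9*v²/5)*(2*v) = 2*v*(-27/5 + 9*v²/5))
h(1*((5*(-3))*(-4)) + 3)/279 = (18*(1*((5*(-3))*(-4)) + 3)*(-3 + (1*((5*(-3))*(-4)) + 3)²)/5)/279 = (18*(1*(-15*(-4)) + 3)*(-3 + (1*(-15*(-4)) + 3)²)/5)*(1/279) = (18*(1*60 + 3)*(-3 + (1*60 + 3)²)/5)*(1/279) = (18*(60 + 3)*(-3 + (60 + 3)²)/5)*(1/279) = ((18/5)*63*(-3 + 63²))*(1/279) = ((18/5)*63*(-3 + 3969))*(1/279) = ((18/5)*63*3966)*(1/279) = (4497444/5)*(1/279) = 499716/155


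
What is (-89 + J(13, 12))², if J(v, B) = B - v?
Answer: 8100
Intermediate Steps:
(-89 + J(13, 12))² = (-89 + (12 - 1*13))² = (-89 + (12 - 13))² = (-89 - 1)² = (-90)² = 8100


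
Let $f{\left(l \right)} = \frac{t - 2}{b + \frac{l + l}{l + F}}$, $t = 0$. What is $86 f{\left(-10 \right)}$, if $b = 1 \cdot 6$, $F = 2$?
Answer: $- \frac{344}{17} \approx -20.235$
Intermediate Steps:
$b = 6$
$f{\left(l \right)} = - \frac{2}{6 + \frac{2 l}{2 + l}}$ ($f{\left(l \right)} = \frac{0 - 2}{6 + \frac{l + l}{l + 2}} = - \frac{2}{6 + \frac{2 l}{2 + l}}$)
$86 f{\left(-10 \right)} = 86 \frac{-2 - -10}{2 \left(3 + 2 \left(-10\right)\right)} = 86 \frac{-2 + 10}{2 \left(3 - 20\right)} = 86 \cdot \frac{1}{2} \frac{1}{-17} \cdot 8 = 86 \cdot \frac{1}{2} \left(- \frac{1}{17}\right) 8 = 86 \left(- \frac{4}{17}\right) = - \frac{344}{17}$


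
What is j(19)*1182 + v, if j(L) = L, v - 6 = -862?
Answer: 21602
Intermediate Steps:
v = -856 (v = 6 - 862 = -856)
j(19)*1182 + v = 19*1182 - 856 = 22458 - 856 = 21602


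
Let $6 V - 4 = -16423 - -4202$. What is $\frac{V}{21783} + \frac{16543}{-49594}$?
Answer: $- \frac{5051144}{11828169} \approx -0.42704$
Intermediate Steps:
$V = - \frac{12217}{6}$ ($V = \frac{2}{3} + \frac{-16423 - -4202}{6} = \frac{2}{3} + \frac{-16423 + 4202}{6} = \frac{2}{3} + \frac{1}{6} \left(-12221\right) = \frac{2}{3} - \frac{12221}{6} = - \frac{12217}{6} \approx -2036.2$)
$\frac{V}{21783} + \frac{16543}{-49594} = - \frac{12217}{6 \cdot 21783} + \frac{16543}{-49594} = \left(- \frac{12217}{6}\right) \frac{1}{21783} + 16543 \left(- \frac{1}{49594}\right) = - \frac{12217}{130698} - \frac{16543}{49594} = - \frac{5051144}{11828169}$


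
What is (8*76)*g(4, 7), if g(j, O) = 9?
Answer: 5472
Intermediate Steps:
(8*76)*g(4, 7) = (8*76)*9 = 608*9 = 5472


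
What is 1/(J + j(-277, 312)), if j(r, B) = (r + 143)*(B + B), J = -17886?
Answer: -1/101502 ≈ -9.8520e-6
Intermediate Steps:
j(r, B) = 2*B*(143 + r) (j(r, B) = (143 + r)*(2*B) = 2*B*(143 + r))
1/(J + j(-277, 312)) = 1/(-17886 + 2*312*(143 - 277)) = 1/(-17886 + 2*312*(-134)) = 1/(-17886 - 83616) = 1/(-101502) = -1/101502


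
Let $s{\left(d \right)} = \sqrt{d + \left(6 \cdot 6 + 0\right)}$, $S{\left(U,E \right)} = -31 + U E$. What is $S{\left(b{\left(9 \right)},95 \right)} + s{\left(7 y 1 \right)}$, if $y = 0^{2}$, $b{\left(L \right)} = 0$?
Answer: $-25$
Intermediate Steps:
$y = 0$
$S{\left(U,E \right)} = -31 + E U$
$s{\left(d \right)} = \sqrt{36 + d}$ ($s{\left(d \right)} = \sqrt{d + \left(36 + 0\right)} = \sqrt{d + 36} = \sqrt{36 + d}$)
$S{\left(b{\left(9 \right)},95 \right)} + s{\left(7 y 1 \right)} = \left(-31 + 95 \cdot 0\right) + \sqrt{36 + 7 \cdot 0 \cdot 1} = \left(-31 + 0\right) + \sqrt{36 + 0 \cdot 1} = -31 + \sqrt{36 + 0} = -31 + \sqrt{36} = -31 + 6 = -25$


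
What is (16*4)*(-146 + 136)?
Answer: -640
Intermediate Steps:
(16*4)*(-146 + 136) = 64*(-10) = -640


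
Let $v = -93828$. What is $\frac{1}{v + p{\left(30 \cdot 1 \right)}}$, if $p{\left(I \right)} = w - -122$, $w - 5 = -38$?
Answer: $- \frac{1}{93739} \approx -1.0668 \cdot 10^{-5}$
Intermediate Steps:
$w = -33$ ($w = 5 - 38 = -33$)
$p{\left(I \right)} = 89$ ($p{\left(I \right)} = -33 - -122 = -33 + 122 = 89$)
$\frac{1}{v + p{\left(30 \cdot 1 \right)}} = \frac{1}{-93828 + 89} = \frac{1}{-93739} = - \frac{1}{93739}$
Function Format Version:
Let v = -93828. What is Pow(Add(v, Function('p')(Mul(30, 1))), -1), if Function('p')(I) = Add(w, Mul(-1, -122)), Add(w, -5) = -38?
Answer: Rational(-1, 93739) ≈ -1.0668e-5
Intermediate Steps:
w = -33 (w = Add(5, -38) = -33)
Function('p')(I) = 89 (Function('p')(I) = Add(-33, Mul(-1, -122)) = Add(-33, 122) = 89)
Pow(Add(v, Function('p')(Mul(30, 1))), -1) = Pow(Add(-93828, 89), -1) = Pow(-93739, -1) = Rational(-1, 93739)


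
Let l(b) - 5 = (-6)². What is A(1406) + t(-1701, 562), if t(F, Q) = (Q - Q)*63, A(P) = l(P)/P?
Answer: 41/1406 ≈ 0.029161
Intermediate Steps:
l(b) = 41 (l(b) = 5 + (-6)² = 5 + 36 = 41)
A(P) = 41/P
t(F, Q) = 0 (t(F, Q) = 0*63 = 0)
A(1406) + t(-1701, 562) = 41/1406 + 0 = 41/1406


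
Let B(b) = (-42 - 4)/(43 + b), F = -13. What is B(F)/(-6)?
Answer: 23/90 ≈ 0.25556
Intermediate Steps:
B(b) = -46/(43 + b)
B(F)/(-6) = -46/(43 - 13)/(-6) = -46/30*(-⅙) = -46*1/30*(-⅙) = -23/15*(-⅙) = 23/90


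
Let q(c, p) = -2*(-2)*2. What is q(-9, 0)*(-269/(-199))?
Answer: 2152/199 ≈ 10.814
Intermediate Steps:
q(c, p) = 8 (q(c, p) = 4*2 = 8)
q(-9, 0)*(-269/(-199)) = 8*(-269/(-199)) = 8*(-269*(-1/199)) = 8*(269/199) = 2152/199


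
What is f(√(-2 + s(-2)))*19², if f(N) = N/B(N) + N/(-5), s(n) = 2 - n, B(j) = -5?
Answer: -722*√2/5 ≈ -204.21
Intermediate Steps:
f(N) = -2*N/5 (f(N) = N/(-5) + N/(-5) = N*(-⅕) + N*(-⅕) = -N/5 - N/5 = -2*N/5)
f(√(-2 + s(-2)))*19² = -2*√(-2 + (2 - 1*(-2)))/5*19² = -2*√(-2 + (2 + 2))/5*361 = -2*√(-2 + 4)/5*361 = -2*√2/5*361 = -722*√2/5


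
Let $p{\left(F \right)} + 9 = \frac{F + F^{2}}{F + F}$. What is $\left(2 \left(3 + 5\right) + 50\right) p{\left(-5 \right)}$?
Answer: $-726$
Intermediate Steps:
$p{\left(F \right)} = -9 + \frac{F + F^{2}}{2 F}$ ($p{\left(F \right)} = -9 + \frac{F + F^{2}}{F + F} = -9 + \frac{F + F^{2}}{2 F}$)
$\left(2 \left(3 + 5\right) + 50\right) p{\left(-5 \right)} = \left(2 \left(3 + 5\right) + 50\right) \left(- \frac{17}{2} + \frac{1}{2} \left(-5\right)\right) = \left(2 \cdot 8 + 50\right) \left(- \frac{17}{2} - \frac{5}{2}\right) = \left(16 + 50\right) \left(-11\right) = 66 \left(-11\right) = -726$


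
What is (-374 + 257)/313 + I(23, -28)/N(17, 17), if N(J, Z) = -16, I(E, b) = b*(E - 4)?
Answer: 41161/1252 ≈ 32.876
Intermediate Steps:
I(E, b) = b*(-4 + E)
(-374 + 257)/313 + I(23, -28)/N(17, 17) = (-374 + 257)/313 - 28*(-4 + 23)/(-16) = -117*1/313 - 28*19*(-1/16) = -117/313 - 532*(-1/16) = -117/313 + 133/4 = 41161/1252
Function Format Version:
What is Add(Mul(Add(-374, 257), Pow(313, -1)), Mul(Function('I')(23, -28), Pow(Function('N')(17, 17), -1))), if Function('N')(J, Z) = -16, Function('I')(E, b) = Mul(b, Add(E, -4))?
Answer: Rational(41161, 1252) ≈ 32.876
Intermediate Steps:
Function('I')(E, b) = Mul(b, Add(-4, E))
Add(Mul(Add(-374, 257), Pow(313, -1)), Mul(Function('I')(23, -28), Pow(Function('N')(17, 17), -1))) = Add(Mul(Add(-374, 257), Pow(313, -1)), Mul(Mul(-28, Add(-4, 23)), Pow(-16, -1))) = Add(Mul(-117, Rational(1, 313)), Mul(Mul(-28, 19), Rational(-1, 16))) = Add(Rational(-117, 313), Mul(-532, Rational(-1, 16))) = Add(Rational(-117, 313), Rational(133, 4)) = Rational(41161, 1252)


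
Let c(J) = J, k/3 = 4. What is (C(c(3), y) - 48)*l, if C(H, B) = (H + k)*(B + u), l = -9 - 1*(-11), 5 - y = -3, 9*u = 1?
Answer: 442/3 ≈ 147.33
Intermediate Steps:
k = 12 (k = 3*4 = 12)
u = 1/9 (u = (1/9)*1 = 1/9 ≈ 0.11111)
y = 8 (y = 5 - 1*(-3) = 5 + 3 = 8)
l = 2 (l = -9 + 11 = 2)
C(H, B) = (12 + H)*(1/9 + B) (C(H, B) = (H + 12)*(B + 1/9) = (12 + H)*(1/9 + B))
(C(c(3), y) - 48)*l = ((4/3 + 12*8 + (1/9)*3 + 8*3) - 48)*2 = ((4/3 + 96 + 1/3 + 24) - 48)*2 = (365/3 - 48)*2 = (221/3)*2 = 442/3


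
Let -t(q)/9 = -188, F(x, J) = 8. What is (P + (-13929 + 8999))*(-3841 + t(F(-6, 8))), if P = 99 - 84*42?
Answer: 17963491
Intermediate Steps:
t(q) = 1692 (t(q) = -9*(-188) = 1692)
P = -3429 (P = 99 - 3528 = -3429)
(P + (-13929 + 8999))*(-3841 + t(F(-6, 8))) = (-3429 + (-13929 + 8999))*(-3841 + 1692) = (-3429 - 4930)*(-2149) = -8359*(-2149) = 17963491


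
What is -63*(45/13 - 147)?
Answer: 117558/13 ≈ 9042.9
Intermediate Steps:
-63*(45/13 - 147) = -63*(-1866/13) = 117558/13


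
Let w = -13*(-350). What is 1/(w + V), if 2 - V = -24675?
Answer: 1/29227 ≈ 3.4215e-5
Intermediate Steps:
w = 4550
V = 24677 (V = 2 - 1*(-24675) = 2 + 24675 = 24677)
1/(w + V) = 1/(4550 + 24677) = 1/29227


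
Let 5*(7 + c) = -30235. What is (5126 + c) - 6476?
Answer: -7404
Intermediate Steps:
c = -6054 (c = -7 + (⅕)*(-30235) = -7 - 6047 = -6054)
(5126 + c) - 6476 = (5126 - 6054) - 6476 = -928 - 6476 = -7404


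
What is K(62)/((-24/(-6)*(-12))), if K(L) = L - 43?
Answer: -19/48 ≈ -0.39583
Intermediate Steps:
K(L) = -43 + L
K(62)/((-24/(-6)*(-12))) = (-43 + 62)/((-24/(-6)*(-12))) = 19/((-24*(-1)/6*(-12))) = 19/((-4*(-1)*(-12))) = 19/((4*(-12))) = 19/(-48) = 19*(-1/48) = -19/48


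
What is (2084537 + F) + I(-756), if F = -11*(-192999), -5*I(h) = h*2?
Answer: 21039142/5 ≈ 4.2078e+6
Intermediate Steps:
I(h) = -2*h/5 (I(h) = -h*2/5 = -2*h/5)
F = 2122989
(2084537 + F) + I(-756) = (2084537 + 2122989) - 2/5*(-756) = 4207526 + 1512/5 = 21039142/5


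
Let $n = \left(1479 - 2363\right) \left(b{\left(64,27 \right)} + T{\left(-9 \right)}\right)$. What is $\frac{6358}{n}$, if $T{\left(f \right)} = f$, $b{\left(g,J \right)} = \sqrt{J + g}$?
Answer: $- \frac{1683}{260} - \frac{187 \sqrt{91}}{260} \approx -13.334$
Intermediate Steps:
$n = 7956 - 884 \sqrt{91}$ ($n = \left(1479 - 2363\right) \left(\sqrt{27 + 64} - 9\right) = - 884 \left(\sqrt{91} - 9\right) = - 884 \left(-9 + \sqrt{91}\right) = 7956 - 884 \sqrt{91} \approx -476.82$)
$\frac{6358}{n} = \frac{6358}{7956 - 884 \sqrt{91}}$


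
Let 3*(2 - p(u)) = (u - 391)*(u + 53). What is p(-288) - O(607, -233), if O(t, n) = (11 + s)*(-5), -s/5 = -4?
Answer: -159094/3 ≈ -53031.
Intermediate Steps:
s = 20 (s = -5*(-4) = 20)
O(t, n) = -155 (O(t, n) = (11 + 20)*(-5) = 31*(-5) = -155)
p(u) = 2 - (-391 + u)*(53 + u)/3 (p(u) = 2 - (u - 391)*(u + 53)/3 = 2 - (-391 + u)*(53 + u)/3)
p(-288) - O(607, -233) = (20729/3 - ⅓*(-288)² + (338/3)*(-288)) - 1*(-155) = (20729/3 - ⅓*82944 - 32448) + 155 = (20729/3 - 27648 - 32448) + 155 = -159559/3 + 155 = -159094/3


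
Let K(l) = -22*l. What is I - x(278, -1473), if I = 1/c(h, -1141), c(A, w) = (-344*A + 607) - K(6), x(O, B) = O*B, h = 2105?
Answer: 296220179213/723381 ≈ 4.0949e+5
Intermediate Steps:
x(O, B) = B*O
c(A, w) = 739 - 344*A (c(A, w) = (-344*A + 607) - (-22)*6 = (607 - 344*A) - 1*(-132) = (607 - 344*A) + 132 = 739 - 344*A)
I = -1/723381 (I = 1/(739 - 344*2105) = 1/(739 - 724120) = 1/(-723381) = -1/723381 ≈ -1.3824e-6)
I - x(278, -1473) = -1/723381 - (-1473)*278 = -1/723381 - 1*(-409494) = -1/723381 + 409494 = 296220179213/723381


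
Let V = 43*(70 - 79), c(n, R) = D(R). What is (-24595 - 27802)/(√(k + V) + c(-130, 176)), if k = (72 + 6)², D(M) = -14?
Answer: -733558/5501 - 157191*√633/5501 ≈ -852.28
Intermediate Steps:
c(n, R) = -14
V = -387 (V = 43*(-9) = -387)
k = 6084 (k = 78² = 6084)
(-24595 - 27802)/(√(k + V) + c(-130, 176)) = (-24595 - 27802)/(√(6084 - 387) - 14) = -52397/(√5697 - 14) = -52397/(3*√633 - 14) = -52397/(-14 + 3*√633)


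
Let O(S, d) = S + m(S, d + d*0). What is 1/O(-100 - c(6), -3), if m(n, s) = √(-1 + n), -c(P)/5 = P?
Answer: -70/4971 - I*√71/4971 ≈ -0.014082 - 0.0016951*I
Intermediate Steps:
c(P) = -5*P
O(S, d) = S + √(-1 + S)
1/O(-100 - c(6), -3) = 1/((-100 - (-5)*6) + √(-1 + (-100 - (-5)*6))) = 1/((-100 - 1*(-30)) + √(-1 + (-100 - 1*(-30)))) = 1/((-100 + 30) + √(-1 + (-100 + 30))) = 1/(-70 + √(-1 - 70)) = 1/(-70 + √(-71)) = 1/(-70 + I*√71)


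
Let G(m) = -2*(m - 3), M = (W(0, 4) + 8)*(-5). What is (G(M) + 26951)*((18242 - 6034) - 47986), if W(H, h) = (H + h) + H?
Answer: -968760906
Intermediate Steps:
W(H, h) = h + 2*H
M = -60 (M = ((4 + 2*0) + 8)*(-5) = ((4 + 0) + 8)*(-5) = (4 + 8)*(-5) = 12*(-5) = -60)
G(m) = 6 - 2*m (G(m) = -2*(-3 + m) = 6 - 2*m)
(G(M) + 26951)*((18242 - 6034) - 47986) = ((6 - 2*(-60)) + 26951)*((18242 - 6034) - 47986) = ((6 + 120) + 26951)*(12208 - 47986) = (126 + 26951)*(-35778) = 27077*(-35778) = -968760906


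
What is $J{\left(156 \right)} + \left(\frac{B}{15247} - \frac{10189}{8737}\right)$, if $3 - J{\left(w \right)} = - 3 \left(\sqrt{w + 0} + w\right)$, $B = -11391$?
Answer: $\frac{62488466519}{133213039} + 6 \sqrt{39} \approx 506.56$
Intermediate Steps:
$J{\left(w \right)} = 3 + 3 w + 3 \sqrt{w}$ ($J{\left(w \right)} = 3 - - 3 \left(\sqrt{w + 0} + w\right) = 3 - - 3 \left(\sqrt{w} + w\right) = 3 - - 3 \left(w + \sqrt{w}\right) = 3 - \left(- 3 w - 3 \sqrt{w}\right) = 3 + \left(3 w + 3 \sqrt{w}\right) = 3 + 3 w + 3 \sqrt{w}$)
$J{\left(156 \right)} + \left(\frac{B}{15247} - \frac{10189}{8737}\right) = \left(3 + 3 \cdot 156 + 3 \sqrt{156}\right) - \left(\frac{10189}{8737} + \frac{11391}{15247}\right) = \left(3 + 468 + 3 \cdot 2 \sqrt{39}\right) - \frac{254874850}{133213039} = \left(3 + 468 + 6 \sqrt{39}\right) - \frac{254874850}{133213039} = \left(471 + 6 \sqrt{39}\right) - \frac{254874850}{133213039} = \frac{62488466519}{133213039} + 6 \sqrt{39}$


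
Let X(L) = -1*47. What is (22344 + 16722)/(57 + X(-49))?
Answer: 19533/5 ≈ 3906.6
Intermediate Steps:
X(L) = -47
(22344 + 16722)/(57 + X(-49)) = (22344 + 16722)/(57 - 47) = 39066/10 = 39066*(1/10) = 19533/5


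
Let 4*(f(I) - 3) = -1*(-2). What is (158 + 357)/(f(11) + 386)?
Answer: 1030/779 ≈ 1.3222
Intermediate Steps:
f(I) = 7/2 (f(I) = 3 + (-1*(-2))/4 = 3 + (¼)*2 = 3 + ½ = 7/2)
(158 + 357)/(f(11) + 386) = (158 + 357)/(7/2 + 386) = 515/(779/2) = 515*(2/779) = 1030/779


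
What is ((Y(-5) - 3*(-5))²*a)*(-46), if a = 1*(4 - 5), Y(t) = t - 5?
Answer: 1150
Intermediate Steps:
Y(t) = -5 + t
a = -1 (a = 1*(-1) = -1)
((Y(-5) - 3*(-5))²*a)*(-46) = (((-5 - 5) - 3*(-5))²*(-1))*(-46) = ((-10 + 15)²*(-1))*(-46) = (5²*(-1))*(-46) = (25*(-1))*(-46) = -25*(-46) = 1150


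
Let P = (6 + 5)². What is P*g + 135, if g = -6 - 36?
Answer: -4947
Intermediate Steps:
P = 121 (P = 11² = 121)
g = -42
P*g + 135 = 121*(-42) + 135 = -5082 + 135 = -4947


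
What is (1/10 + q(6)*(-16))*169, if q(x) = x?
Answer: -162071/10 ≈ -16207.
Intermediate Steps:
(1/10 + q(6)*(-16))*169 = (1/10 + 6*(-16))*169 = (1/10 - 96)*169 = -959/10*169 = -162071/10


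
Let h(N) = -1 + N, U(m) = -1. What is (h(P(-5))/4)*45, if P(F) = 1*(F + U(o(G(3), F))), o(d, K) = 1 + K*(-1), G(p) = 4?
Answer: -315/4 ≈ -78.750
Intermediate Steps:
o(d, K) = 1 - K
P(F) = -1 + F (P(F) = 1*(F - 1) = 1*(-1 + F) = -1 + F)
(h(P(-5))/4)*45 = ((-1 + (-1 - 5))/4)*45 = ((-1 - 6)*(¼))*45 = -7*¼*45 = -7/4*45 = -315/4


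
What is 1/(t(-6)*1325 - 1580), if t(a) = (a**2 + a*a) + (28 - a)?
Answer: 1/138870 ≈ 7.2010e-6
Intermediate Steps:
t(a) = 28 - a + 2*a**2 (t(a) = (a**2 + a**2) + (28 - a) = 2*a**2 + (28 - a) = 28 - a + 2*a**2)
1/(t(-6)*1325 - 1580) = 1/((28 - 1*(-6) + 2*(-6)**2)*1325 - 1580) = 1/((28 + 6 + 2*36)*1325 - 1580) = 1/((28 + 6 + 72)*1325 - 1580) = 1/(106*1325 - 1580) = 1/(140450 - 1580) = 1/138870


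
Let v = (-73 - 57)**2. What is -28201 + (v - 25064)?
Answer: -36365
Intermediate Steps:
v = 16900 (v = (-130)**2 = 16900)
-28201 + (v - 25064) = -28201 + (16900 - 25064) = -28201 - 8164 = -36365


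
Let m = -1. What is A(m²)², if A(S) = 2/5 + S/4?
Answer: 169/400 ≈ 0.42250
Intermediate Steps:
A(S) = ⅖ + S/4 (A(S) = 2*(⅕) + S*(¼) = ⅖ + S/4)
A(m²)² = (⅖ + (¼)*(-1)²)² = (⅖ + (¼)*1)² = (⅖ + ¼)² = (13/20)² = 169/400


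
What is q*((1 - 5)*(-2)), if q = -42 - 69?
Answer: -888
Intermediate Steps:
q = -111
q*((1 - 5)*(-2)) = -111*(1 - 5)*(-2) = -(-444)*(-2) = -111*8 = -888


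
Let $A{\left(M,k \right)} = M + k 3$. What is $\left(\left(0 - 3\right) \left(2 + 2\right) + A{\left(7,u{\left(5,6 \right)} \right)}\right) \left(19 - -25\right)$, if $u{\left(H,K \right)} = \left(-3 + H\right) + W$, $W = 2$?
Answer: $308$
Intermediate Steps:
$u{\left(H,K \right)} = -1 + H$ ($u{\left(H,K \right)} = \left(-3 + H\right) + 2 = -1 + H$)
$A{\left(M,k \right)} = M + 3 k$
$\left(\left(0 - 3\right) \left(2 + 2\right) + A{\left(7,u{\left(5,6 \right)} \right)}\right) \left(19 - -25\right) = \left(\left(0 - 3\right) \left(2 + 2\right) + \left(7 + 3 \left(-1 + 5\right)\right)\right) \left(19 - -25\right) = \left(\left(0 - 3\right) 4 + \left(7 + 3 \cdot 4\right)\right) \left(19 + 25\right) = \left(\left(-3\right) 4 + \left(7 + 12\right)\right) 44 = \left(-12 + 19\right) 44 = 7 \cdot 44 = 308$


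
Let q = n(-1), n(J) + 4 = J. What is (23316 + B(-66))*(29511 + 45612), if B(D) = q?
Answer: 1751192253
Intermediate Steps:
n(J) = -4 + J
q = -5 (q = -4 - 1 = -5)
B(D) = -5
(23316 + B(-66))*(29511 + 45612) = (23316 - 5)*(29511 + 45612) = 23311*75123 = 1751192253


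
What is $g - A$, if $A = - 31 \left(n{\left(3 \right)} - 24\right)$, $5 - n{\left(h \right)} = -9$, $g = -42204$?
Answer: $-42514$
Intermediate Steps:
$n{\left(h \right)} = 14$ ($n{\left(h \right)} = 5 - -9 = 5 + 9 = 14$)
$A = 310$ ($A = - 31 \left(14 - 24\right) = \left(-31\right) \left(-10\right) = 310$)
$g - A = -42204 - 310 = -42514$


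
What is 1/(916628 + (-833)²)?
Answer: 1/1610517 ≈ 6.2092e-7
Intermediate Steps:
1/(916628 + (-833)²) = 1/(916628 + 693889) = 1/1610517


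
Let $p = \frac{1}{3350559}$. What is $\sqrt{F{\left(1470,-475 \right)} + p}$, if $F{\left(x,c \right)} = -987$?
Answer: $\frac{2 i \sqrt{2770076104042047}}{3350559} \approx 31.417 i$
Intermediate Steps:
$p = \frac{1}{3350559} \approx 2.9846 \cdot 10^{-7}$
$\sqrt{F{\left(1470,-475 \right)} + p} = \sqrt{-987 + \frac{1}{3350559}} = \sqrt{- \frac{3307001732}{3350559}} = \frac{2 i \sqrt{2770076104042047}}{3350559}$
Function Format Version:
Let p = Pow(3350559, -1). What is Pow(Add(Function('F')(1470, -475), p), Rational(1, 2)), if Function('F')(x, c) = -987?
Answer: Mul(Rational(2, 3350559), I, Pow(2770076104042047, Rational(1, 2))) ≈ Mul(31.417, I)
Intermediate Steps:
p = Rational(1, 3350559) ≈ 2.9846e-7
Pow(Add(Function('F')(1470, -475), p), Rational(1, 2)) = Pow(Add(-987, Rational(1, 3350559)), Rational(1, 2)) = Pow(Rational(-3307001732, 3350559), Rational(1, 2)) = Mul(Rational(2, 3350559), I, Pow(2770076104042047, Rational(1, 2)))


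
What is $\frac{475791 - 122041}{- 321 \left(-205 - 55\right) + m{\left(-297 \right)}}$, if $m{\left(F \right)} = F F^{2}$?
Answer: $- \frac{353750}{26114613} \approx -0.013546$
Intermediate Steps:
$m{\left(F \right)} = F^{3}$
$\frac{475791 - 122041}{- 321 \left(-205 - 55\right) + m{\left(-297 \right)}} = \frac{475791 - 122041}{- 321 \left(-205 - 55\right) + \left(-297\right)^{3}} = \frac{353750}{\left(-321\right) \left(-260\right) - 26198073} = \frac{353750}{83460 - 26198073} = \frac{353750}{-26114613} = 353750 \left(- \frac{1}{26114613}\right) = - \frac{353750}{26114613}$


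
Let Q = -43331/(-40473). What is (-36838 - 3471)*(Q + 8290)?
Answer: -13526269470809/40473 ≈ -3.3420e+8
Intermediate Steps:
Q = 43331/40473 (Q = -43331*(-1/40473) = 43331/40473 ≈ 1.0706)
(-36838 - 3471)*(Q + 8290) = (-36838 - 3471)*(43331/40473 + 8290) = -40309*335564501/40473 = -13526269470809/40473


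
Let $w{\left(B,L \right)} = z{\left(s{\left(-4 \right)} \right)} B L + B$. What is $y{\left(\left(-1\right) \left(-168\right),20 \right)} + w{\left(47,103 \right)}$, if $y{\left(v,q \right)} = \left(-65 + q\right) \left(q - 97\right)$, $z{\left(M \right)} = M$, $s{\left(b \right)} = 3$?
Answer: $18035$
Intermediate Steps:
$y{\left(v,q \right)} = \left(-97 + q\right) \left(-65 + q\right)$ ($y{\left(v,q \right)} = \left(-65 + q\right) \left(-97 + q\right) = \left(-97 + q\right) \left(-65 + q\right)$)
$w{\left(B,L \right)} = B + 3 B L$ ($w{\left(B,L \right)} = 3 B L + B = B + 3 B L$)
$y{\left(\left(-1\right) \left(-168\right),20 \right)} + w{\left(47,103 \right)} = \left(6305 + 20^{2} - 3240\right) + 47 \left(1 + 3 \cdot 103\right) = \left(6305 + 400 - 3240\right) + 47 \left(1 + 309\right) = 3465 + 47 \cdot 310 = 3465 + 14570 = 18035$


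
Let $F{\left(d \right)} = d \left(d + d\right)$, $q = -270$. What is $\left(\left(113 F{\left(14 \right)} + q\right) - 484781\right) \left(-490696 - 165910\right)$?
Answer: $289402377530$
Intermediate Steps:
$F{\left(d \right)} = 2 d^{2}$ ($F{\left(d \right)} = d 2 d = 2 d^{2}$)
$\left(\left(113 F{\left(14 \right)} + q\right) - 484781\right) \left(-490696 - 165910\right) = \left(\left(113 \cdot 2 \cdot 14^{2} - 270\right) - 484781\right) \left(-490696 - 165910\right) = \left(\left(113 \cdot 2 \cdot 196 - 270\right) - 484781\right) \left(-656606\right) = \left(\left(113 \cdot 392 - 270\right) - 484781\right) \left(-656606\right) = \left(\left(44296 - 270\right) - 484781\right) \left(-656606\right) = \left(44026 - 484781\right) \left(-656606\right) = \left(-440755\right) \left(-656606\right) = 289402377530$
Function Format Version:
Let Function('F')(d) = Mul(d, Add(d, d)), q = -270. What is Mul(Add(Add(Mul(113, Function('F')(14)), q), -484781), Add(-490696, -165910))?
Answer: 289402377530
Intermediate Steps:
Function('F')(d) = Mul(2, Pow(d, 2)) (Function('F')(d) = Mul(d, Mul(2, d)) = Mul(2, Pow(d, 2)))
Mul(Add(Add(Mul(113, Function('F')(14)), q), -484781), Add(-490696, -165910)) = Mul(Add(Add(Mul(113, Mul(2, Pow(14, 2))), -270), -484781), Add(-490696, -165910)) = Mul(Add(Add(Mul(113, Mul(2, 196)), -270), -484781), -656606) = Mul(Add(Add(Mul(113, 392), -270), -484781), -656606) = Mul(Add(Add(44296, -270), -484781), -656606) = Mul(Add(44026, -484781), -656606) = Mul(-440755, -656606) = 289402377530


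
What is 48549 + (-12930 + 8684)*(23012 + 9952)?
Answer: -139916595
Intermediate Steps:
48549 + (-12930 + 8684)*(23012 + 9952) = 48549 - 4246*32964 = 48549 - 139965144 = -139916595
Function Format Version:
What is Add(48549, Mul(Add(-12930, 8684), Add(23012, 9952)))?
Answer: -139916595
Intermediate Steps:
Add(48549, Mul(Add(-12930, 8684), Add(23012, 9952))) = Add(48549, Mul(-4246, 32964)) = Add(48549, -139965144) = -139916595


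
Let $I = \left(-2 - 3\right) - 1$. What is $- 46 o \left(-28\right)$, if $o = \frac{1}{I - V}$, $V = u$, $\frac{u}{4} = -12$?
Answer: $\frac{92}{3} \approx 30.667$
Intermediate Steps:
$u = -48$ ($u = 4 \left(-12\right) = -48$)
$V = -48$
$I = -6$ ($I = -5 - 1 = -6$)
$o = \frac{1}{42}$ ($o = \frac{1}{-6 - -48} = \frac{1}{-6 + 48} = \frac{1}{42} \approx 0.02381$)
$- 46 o \left(-28\right) = \left(-46\right) \frac{1}{42} \left(-28\right) = \left(- \frac{23}{21}\right) \left(-28\right) = \frac{92}{3}$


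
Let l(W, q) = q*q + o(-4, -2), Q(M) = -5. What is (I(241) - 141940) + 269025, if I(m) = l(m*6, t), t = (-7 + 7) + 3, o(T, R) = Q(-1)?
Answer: 127089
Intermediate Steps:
o(T, R) = -5
t = 3 (t = 0 + 3 = 3)
l(W, q) = -5 + q² (l(W, q) = q*q - 5 = q² - 5 = -5 + q²)
I(m) = 4 (I(m) = -5 + 3² = -5 + 9 = 4)
(I(241) - 141940) + 269025 = (4 - 141940) + 269025 = -141936 + 269025 = 127089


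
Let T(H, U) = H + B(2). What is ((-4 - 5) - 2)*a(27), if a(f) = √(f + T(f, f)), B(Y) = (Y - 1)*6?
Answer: -22*√15 ≈ -85.206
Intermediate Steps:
B(Y) = -6 + 6*Y (B(Y) = (-1 + Y)*6 = -6 + 6*Y)
T(H, U) = 6 + H (T(H, U) = H + (-6 + 6*2) = H + (-6 + 12) = H + 6 = 6 + H)
a(f) = √(6 + 2*f) (a(f) = √(f + (6 + f)) = √(6 + 2*f))
((-4 - 5) - 2)*a(27) = ((-4 - 5) - 2)*√(6 + 2*27) = (-9 - 2)*√(6 + 54) = -22*√15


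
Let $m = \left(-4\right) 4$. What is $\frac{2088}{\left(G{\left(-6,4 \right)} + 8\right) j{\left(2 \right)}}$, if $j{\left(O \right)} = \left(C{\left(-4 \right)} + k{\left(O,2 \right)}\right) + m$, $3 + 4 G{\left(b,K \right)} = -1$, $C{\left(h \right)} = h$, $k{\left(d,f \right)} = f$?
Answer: $- \frac{116}{7} \approx -16.571$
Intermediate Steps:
$m = -16$
$G{\left(b,K \right)} = -1$ ($G{\left(b,K \right)} = - \frac{3}{4} + \frac{1}{4} \left(-1\right) = - \frac{3}{4} - \frac{1}{4} = -1$)
$j{\left(O \right)} = -18$ ($j{\left(O \right)} = \left(-4 + 2\right) - 16 = -2 - 16 = -18$)
$\frac{2088}{\left(G{\left(-6,4 \right)} + 8\right) j{\left(2 \right)}} = \frac{2088}{\left(-1 + 8\right) \left(-18\right)} = \frac{2088}{7 \left(-18\right)} = \frac{2088}{-126} = 2088 \left(- \frac{1}{126}\right) = - \frac{116}{7}$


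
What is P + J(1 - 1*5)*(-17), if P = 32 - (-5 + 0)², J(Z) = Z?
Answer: 75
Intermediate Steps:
P = 7 (P = 32 - 1*(-5)² = 32 - 1*25 = 32 - 25 = 7)
P + J(1 - 1*5)*(-17) = 7 + (1 - 1*5)*(-17) = 7 + (1 - 5)*(-17) = 7 - 4*(-17) = 7 + 68 = 75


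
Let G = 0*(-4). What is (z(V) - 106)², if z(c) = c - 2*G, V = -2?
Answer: 11664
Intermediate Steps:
G = 0
z(c) = c (z(c) = c - 2*0 = c + 0 = c)
(z(V) - 106)² = (-2 - 106)² = (-108)² = 11664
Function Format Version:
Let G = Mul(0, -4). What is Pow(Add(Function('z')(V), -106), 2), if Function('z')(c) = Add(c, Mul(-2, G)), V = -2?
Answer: 11664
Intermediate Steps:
G = 0
Function('z')(c) = c (Function('z')(c) = Add(c, Mul(-2, 0)) = Add(c, 0) = c)
Pow(Add(Function('z')(V), -106), 2) = Pow(Add(-2, -106), 2) = Pow(-108, 2) = 11664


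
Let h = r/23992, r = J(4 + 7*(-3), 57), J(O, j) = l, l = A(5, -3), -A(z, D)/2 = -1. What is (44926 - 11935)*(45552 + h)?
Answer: 18027661192863/11996 ≈ 1.5028e+9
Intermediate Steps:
A(z, D) = 2 (A(z, D) = -2*(-1) = 2)
l = 2
J(O, j) = 2
r = 2
h = 1/11996 (h = 2/23992 = 2*(1/23992) = 1/11996 ≈ 8.3361e-5)
(44926 - 11935)*(45552 + h) = (44926 - 11935)*(45552 + 1/11996) = 32991*(546441793/11996) = 18027661192863/11996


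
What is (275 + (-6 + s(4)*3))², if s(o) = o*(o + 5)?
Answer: 142129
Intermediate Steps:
s(o) = o*(5 + o)
(275 + (-6 + s(4)*3))² = (275 + (-6 + (4*(5 + 4))*3))² = (275 + (-6 + (4*9)*3))² = (275 + (-6 + 36*3))² = (275 + (-6 + 108))² = (275 + 102)² = 377² = 142129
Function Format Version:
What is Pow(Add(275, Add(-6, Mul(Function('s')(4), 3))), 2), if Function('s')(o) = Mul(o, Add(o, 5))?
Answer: 142129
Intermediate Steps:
Function('s')(o) = Mul(o, Add(5, o))
Pow(Add(275, Add(-6, Mul(Function('s')(4), 3))), 2) = Pow(Add(275, Add(-6, Mul(Mul(4, Add(5, 4)), 3))), 2) = Pow(Add(275, Add(-6, Mul(Mul(4, 9), 3))), 2) = Pow(Add(275, Add(-6, Mul(36, 3))), 2) = Pow(Add(275, Add(-6, 108)), 2) = Pow(Add(275, 102), 2) = Pow(377, 2) = 142129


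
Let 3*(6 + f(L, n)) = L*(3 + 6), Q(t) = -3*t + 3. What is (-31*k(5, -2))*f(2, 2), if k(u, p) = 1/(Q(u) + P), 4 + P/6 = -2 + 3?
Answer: 0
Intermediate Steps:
P = -18 (P = -24 + 6*(-2 + 3) = -24 + 6*1 = -24 + 6 = -18)
Q(t) = 3 - 3*t
f(L, n) = -6 + 3*L (f(L, n) = -6 + (L*(3 + 6))/3 = -6 + (L*9)/3 = -6 + (9*L)/3 = -6 + 3*L)
k(u, p) = 1/(-15 - 3*u) (k(u, p) = 1/((3 - 3*u) - 18) = 1/(-15 - 3*u))
(-31*k(5, -2))*f(2, 2) = (-(-31)/(15 + 3*5))*(-6 + 3*2) = (-(-31)/(15 + 15))*(-6 + 6) = -(-31)/30*0 = -31*(-1/30)*0 = (31/30)*0 = 0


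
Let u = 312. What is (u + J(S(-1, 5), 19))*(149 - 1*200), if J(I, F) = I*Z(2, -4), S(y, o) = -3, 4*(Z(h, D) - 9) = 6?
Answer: -28611/2 ≈ -14306.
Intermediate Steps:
Z(h, D) = 21/2 (Z(h, D) = 9 + (¼)*6 = 9 + 3/2 = 21/2)
J(I, F) = 21*I/2 (J(I, F) = I*(21/2) = 21*I/2)
(u + J(S(-1, 5), 19))*(149 - 1*200) = (312 + (21/2)*(-3))*(149 - 1*200) = (312 - 63/2)*(149 - 200) = (561/2)*(-51) = -28611/2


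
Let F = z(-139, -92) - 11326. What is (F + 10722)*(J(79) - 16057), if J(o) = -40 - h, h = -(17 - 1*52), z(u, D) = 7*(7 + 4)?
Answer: 8501564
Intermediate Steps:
z(u, D) = 77 (z(u, D) = 7*11 = 77)
h = 35 (h = -(17 - 52) = -1*(-35) = 35)
F = -11249 (F = 77 - 11326 = -11249)
J(o) = -75 (J(o) = -40 - 1*35 = -40 - 35 = -75)
(F + 10722)*(J(79) - 16057) = (-11249 + 10722)*(-75 - 16057) = -527*(-16132) = 8501564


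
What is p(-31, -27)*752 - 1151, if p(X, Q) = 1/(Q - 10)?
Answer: -43339/37 ≈ -1171.3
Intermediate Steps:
p(X, Q) = 1/(-10 + Q)
p(-31, -27)*752 - 1151 = 752/(-10 - 27) - 1151 = 752/(-37) - 1151 = -1/37*752 - 1151 = -752/37 - 1151 = -43339/37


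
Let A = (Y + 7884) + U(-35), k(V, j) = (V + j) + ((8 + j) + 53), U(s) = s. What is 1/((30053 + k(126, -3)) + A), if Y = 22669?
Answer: 1/60752 ≈ 1.6460e-5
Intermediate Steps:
k(V, j) = 61 + V + 2*j (k(V, j) = (V + j) + (61 + j) = 61 + V + 2*j)
A = 30518 (A = (22669 + 7884) - 35 = 30553 - 35 = 30518)
1/((30053 + k(126, -3)) + A) = 1/((30053 + (61 + 126 + 2*(-3))) + 30518) = 1/((30053 + (61 + 126 - 6)) + 30518) = 1/((30053 + 181) + 30518) = 1/(30234 + 30518) = 1/60752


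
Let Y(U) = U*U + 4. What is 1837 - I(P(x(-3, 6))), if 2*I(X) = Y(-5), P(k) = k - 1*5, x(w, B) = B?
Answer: 3645/2 ≈ 1822.5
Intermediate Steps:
Y(U) = 4 + U**2 (Y(U) = U**2 + 4 = 4 + U**2)
P(k) = -5 + k (P(k) = k - 5 = -5 + k)
I(X) = 29/2 (I(X) = (4 + (-5)**2)/2 = (4 + 25)/2 = (1/2)*29 = 29/2)
1837 - I(P(x(-3, 6))) = 1837 - 1*29/2 = 1837 - 29/2 = 3645/2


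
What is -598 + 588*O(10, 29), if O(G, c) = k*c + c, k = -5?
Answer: -68806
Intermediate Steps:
O(G, c) = -4*c (O(G, c) = -5*c + c = -4*c)
-598 + 588*O(10, 29) = -598 + 588*(-4*29) = -598 + 588*(-116) = -598 - 68208 = -68806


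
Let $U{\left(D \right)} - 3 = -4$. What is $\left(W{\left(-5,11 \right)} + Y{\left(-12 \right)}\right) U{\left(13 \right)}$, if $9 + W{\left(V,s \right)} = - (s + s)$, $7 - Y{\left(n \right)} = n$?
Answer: $12$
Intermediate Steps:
$Y{\left(n \right)} = 7 - n$
$U{\left(D \right)} = -1$ ($U{\left(D \right)} = 3 - 4 = -1$)
$W{\left(V,s \right)} = -9 - 2 s$ ($W{\left(V,s \right)} = -9 - \left(s + s\right) = -9 - 2 s$)
$\left(W{\left(-5,11 \right)} + Y{\left(-12 \right)}\right) U{\left(13 \right)} = \left(\left(-9 - 22\right) + \left(7 - -12\right)\right) \left(-1\right) = \left(\left(-9 - 22\right) + \left(7 + 12\right)\right) \left(-1\right) = \left(-31 + 19\right) \left(-1\right) = \left(-12\right) \left(-1\right) = 12$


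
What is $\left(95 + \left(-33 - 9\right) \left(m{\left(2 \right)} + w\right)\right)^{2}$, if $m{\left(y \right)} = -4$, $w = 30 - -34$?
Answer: $5880625$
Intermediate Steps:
$w = 64$ ($w = 30 + 34 = 64$)
$\left(95 + \left(-33 - 9\right) \left(m{\left(2 \right)} + w\right)\right)^{2} = \left(95 + \left(-33 - 9\right) \left(-4 + 64\right)\right)^{2} = \left(95 - 2520\right)^{2} = \left(-2425\right)^{2} = 5880625$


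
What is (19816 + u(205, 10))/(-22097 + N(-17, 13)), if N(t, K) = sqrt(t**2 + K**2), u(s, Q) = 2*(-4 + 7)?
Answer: -438006734/488276951 - 19822*sqrt(458)/488276951 ≈ -0.89791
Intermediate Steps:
u(s, Q) = 6 (u(s, Q) = 2*3 = 6)
N(t, K) = sqrt(K**2 + t**2)
(19816 + u(205, 10))/(-22097 + N(-17, 13)) = (19816 + 6)/(-22097 + sqrt(13**2 + (-17)**2)) = 19822/(-22097 + sqrt(169 + 289)) = 19822/(-22097 + sqrt(458))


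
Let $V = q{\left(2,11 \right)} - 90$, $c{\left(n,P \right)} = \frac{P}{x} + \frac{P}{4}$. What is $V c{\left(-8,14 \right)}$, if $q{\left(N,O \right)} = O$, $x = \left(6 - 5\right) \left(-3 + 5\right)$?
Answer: $- \frac{1659}{2} \approx -829.5$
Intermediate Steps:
$x = 2$ ($x = 1 \cdot 2 = 2$)
$c{\left(n,P \right)} = \frac{3 P}{4}$ ($c{\left(n,P \right)} = \frac{P}{2} + \frac{P}{4} = \frac{3 P}{4}$)
$V = -79$ ($V = 11 - 90 = -79$)
$V c{\left(-8,14 \right)} = - 79 \cdot \frac{3}{4} \cdot 14 = \left(-79\right) \frac{21}{2} = - \frac{1659}{2}$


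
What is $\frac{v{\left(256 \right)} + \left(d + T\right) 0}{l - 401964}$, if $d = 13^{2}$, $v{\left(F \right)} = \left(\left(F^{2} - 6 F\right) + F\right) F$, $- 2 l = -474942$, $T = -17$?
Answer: $- \frac{16449536}{164493} \approx -100.0$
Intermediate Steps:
$l = 237471$ ($l = \left(- \frac{1}{2}\right) \left(-474942\right) = 237471$)
$v{\left(F \right)} = F \left(F^{2} - 5 F\right)$ ($v{\left(F \right)} = \left(F^{2} - 5 F\right) F = F \left(F^{2} - 5 F\right)$)
$d = 169$
$\frac{v{\left(256 \right)} + \left(d + T\right) 0}{l - 401964} = \frac{256^{2} \left(-5 + 256\right) + \left(169 - 17\right) 0}{237471 - 401964} = \frac{65536 \cdot 251 + 152 \cdot 0}{-164493} = \left(16449536 + 0\right) \left(- \frac{1}{164493}\right) = 16449536 \left(- \frac{1}{164493}\right) = - \frac{16449536}{164493}$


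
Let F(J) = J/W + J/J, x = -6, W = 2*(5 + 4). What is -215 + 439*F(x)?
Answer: 233/3 ≈ 77.667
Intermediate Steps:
W = 18 (W = 2*9 = 18)
F(J) = 1 + J/18 (F(J) = J/18 + J/J = J*(1/18) + 1 = J/18 + 1 = 1 + J/18)
-215 + 439*F(x) = -215 + 439*(1 + (1/18)*(-6)) = -215 + 439*(1 - ⅓) = -215 + 439*(⅔) = -215 + 878/3 = 233/3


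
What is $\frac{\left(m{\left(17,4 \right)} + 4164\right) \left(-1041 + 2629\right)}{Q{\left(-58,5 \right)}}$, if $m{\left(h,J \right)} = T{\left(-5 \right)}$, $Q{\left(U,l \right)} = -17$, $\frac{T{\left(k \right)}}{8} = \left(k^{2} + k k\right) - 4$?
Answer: $- \frac{7196816}{17} \approx -4.2334 \cdot 10^{5}$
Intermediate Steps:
$T{\left(k \right)} = -32 + 16 k^{2}$ ($T{\left(k \right)} = 8 \left(\left(k^{2} + k k\right) - 4\right) = 8 \left(\left(k^{2} + k^{2}\right) - 4\right) = 8 \left(2 k^{2} - 4\right) = 8 \left(-4 + 2 k^{2}\right) = -32 + 16 k^{2}$)
$m{\left(h,J \right)} = 368$ ($m{\left(h,J \right)} = -32 + 16 \left(-5\right)^{2} = -32 + 16 \cdot 25 = -32 + 400 = 368$)
$\frac{\left(m{\left(17,4 \right)} + 4164\right) \left(-1041 + 2629\right)}{Q{\left(-58,5 \right)}} = \frac{\left(368 + 4164\right) \left(-1041 + 2629\right)}{-17} = 4532 \cdot 1588 \left(- \frac{1}{17}\right) = 7196816 \left(- \frac{1}{17}\right) = - \frac{7196816}{17}$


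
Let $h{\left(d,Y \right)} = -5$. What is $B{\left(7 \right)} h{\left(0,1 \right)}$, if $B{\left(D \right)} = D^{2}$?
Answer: $-245$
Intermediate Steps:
$B{\left(7 \right)} h{\left(0,1 \right)} = 7^{2} \left(-5\right) = 49 \left(-5\right) = -245$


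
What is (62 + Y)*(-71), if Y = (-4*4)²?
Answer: -22578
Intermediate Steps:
Y = 256 (Y = (-16)² = 256)
(62 + Y)*(-71) = (62 + 256)*(-71) = 318*(-71) = -22578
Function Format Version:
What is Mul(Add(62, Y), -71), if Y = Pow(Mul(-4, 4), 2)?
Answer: -22578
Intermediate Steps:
Y = 256 (Y = Pow(-16, 2) = 256)
Mul(Add(62, Y), -71) = Mul(Add(62, 256), -71) = Mul(318, -71) = -22578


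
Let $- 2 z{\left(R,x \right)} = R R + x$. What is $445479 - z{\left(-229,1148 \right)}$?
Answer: $\frac{944547}{2} \approx 4.7227 \cdot 10^{5}$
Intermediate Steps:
$z{\left(R,x \right)} = - \frac{x}{2} - \frac{R^{2}}{2}$ ($z{\left(R,x \right)} = - \frac{R R + x}{2} = - \frac{R^{2} + x}{2} = - \frac{x + R^{2}}{2} = - \frac{x}{2} - \frac{R^{2}}{2}$)
$445479 - z{\left(-229,1148 \right)} = 445479 - \left(\left(- \frac{1}{2}\right) 1148 - \frac{\left(-229\right)^{2}}{2}\right) = 445479 - \left(-574 - \frac{52441}{2}\right) = 445479 - - \frac{53589}{2} = 445479 + \frac{53589}{2} = \frac{944547}{2}$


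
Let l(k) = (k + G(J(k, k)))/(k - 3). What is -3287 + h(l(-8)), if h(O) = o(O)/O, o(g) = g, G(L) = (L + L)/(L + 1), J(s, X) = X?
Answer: -3286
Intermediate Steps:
G(L) = 2*L/(1 + L) (G(L) = (2*L)/(1 + L) = 2*L/(1 + L))
l(k) = (k + 2*k/(1 + k))/(-3 + k) (l(k) = (k + 2*k/(1 + k))/(k - 3) = (k + 2*k/(1 + k))/(-3 + k))
h(O) = 1 (h(O) = O/O = 1)
-3287 + h(l(-8)) = -3287 + 1 = -3286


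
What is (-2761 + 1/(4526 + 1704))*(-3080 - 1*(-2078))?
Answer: 8617715529/3115 ≈ 2.7665e+6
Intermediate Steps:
(-2761 + 1/(4526 + 1704))*(-3080 - 1*(-2078)) = (-2761 + 1/6230)*(-3080 + 2078) = (-2761 + 1/6230)*(-1002) = -17201029/6230*(-1002) = 8617715529/3115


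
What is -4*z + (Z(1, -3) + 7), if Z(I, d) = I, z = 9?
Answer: -28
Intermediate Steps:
-4*z + (Z(1, -3) + 7) = -4*9 + (1 + 7) = -36 + 8 = -28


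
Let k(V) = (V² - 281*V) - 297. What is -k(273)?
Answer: 2481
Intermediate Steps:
k(V) = -297 + V² - 281*V
-k(273) = -(-297 + 273² - 281*273) = -(-297 + 74529 - 76713) = -1*(-2481) = 2481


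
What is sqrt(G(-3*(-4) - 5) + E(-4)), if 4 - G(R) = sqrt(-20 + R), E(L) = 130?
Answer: sqrt(134 - I*sqrt(13)) ≈ 11.577 - 0.1557*I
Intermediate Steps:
G(R) = 4 - sqrt(-20 + R)
sqrt(G(-3*(-4) - 5) + E(-4)) = sqrt((4 - sqrt(-20 + (-3*(-4) - 5))) + 130) = sqrt((4 - sqrt(-20 + (12 - 5))) + 130) = sqrt((4 - sqrt(-20 + 7)) + 130) = sqrt((4 - sqrt(-13)) + 130) = sqrt((4 - I*sqrt(13)) + 130) = sqrt(134 - I*sqrt(13))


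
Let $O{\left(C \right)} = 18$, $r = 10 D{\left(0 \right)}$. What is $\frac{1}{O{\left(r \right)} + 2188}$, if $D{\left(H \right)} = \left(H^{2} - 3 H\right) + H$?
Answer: $\frac{1}{2206} \approx 0.00045331$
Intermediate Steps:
$D{\left(H \right)} = H^{2} - 2 H$
$r = 0$ ($r = 10 \cdot 0 \left(-2 + 0\right) = 10 \cdot 0 \left(-2\right) = 10 \cdot 0 = 0$)
$\frac{1}{O{\left(r \right)} + 2188} = \frac{1}{18 + 2188} = \frac{1}{2206}$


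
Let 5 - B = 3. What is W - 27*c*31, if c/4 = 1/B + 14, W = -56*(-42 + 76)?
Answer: -50450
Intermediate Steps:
B = 2 (B = 5 - 1*3 = 5 - 3 = 2)
W = -1904 (W = -56*34 = -1904)
c = 58 (c = 4*(1/2 + 14) = 4*(½ + 14) = 4*(29/2) = 58)
W - 27*c*31 = -1904 - 27*58*31 = -1904 - 1566*31 = -1904 - 1*48546 = -1904 - 48546 = -50450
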